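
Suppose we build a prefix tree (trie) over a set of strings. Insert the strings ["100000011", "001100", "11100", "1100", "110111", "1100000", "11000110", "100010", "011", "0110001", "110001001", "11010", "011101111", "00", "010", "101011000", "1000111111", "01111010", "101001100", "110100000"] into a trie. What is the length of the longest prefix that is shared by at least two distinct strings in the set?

6

Look for the deepest trie node that still has at least two words in its subtree.
"110001001" and "11000110" agree on "110001" (6 characters) before diverging; nothing deeper is shared.
Longest shared-prefix length: 6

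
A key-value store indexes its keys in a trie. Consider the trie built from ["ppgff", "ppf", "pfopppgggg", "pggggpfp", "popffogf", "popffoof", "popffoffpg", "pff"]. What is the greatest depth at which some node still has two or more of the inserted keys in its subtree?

6

Equivalently: take the maximum, over all pairs, of their longest common prefix length.
e.g. "popffoffpg" and "popffogf" share the prefix "popffo" of length 6; no pair shares a longer one.
Longest shared-prefix length: 6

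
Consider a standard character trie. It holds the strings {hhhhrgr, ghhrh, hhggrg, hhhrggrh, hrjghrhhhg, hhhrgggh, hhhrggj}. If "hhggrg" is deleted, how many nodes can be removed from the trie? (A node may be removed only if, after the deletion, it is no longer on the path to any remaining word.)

4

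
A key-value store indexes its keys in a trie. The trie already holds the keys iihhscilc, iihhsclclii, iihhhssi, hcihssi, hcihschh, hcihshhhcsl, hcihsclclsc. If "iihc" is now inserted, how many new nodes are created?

The longest prefix of "iihc" already in the trie is "iih" (length 3).
New nodes needed: |"iihc"| − 3 = 4 − 3 = 1.

1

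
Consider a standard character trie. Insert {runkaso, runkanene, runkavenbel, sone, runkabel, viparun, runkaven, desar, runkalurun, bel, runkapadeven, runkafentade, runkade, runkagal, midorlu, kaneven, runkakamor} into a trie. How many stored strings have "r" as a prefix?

Filter for entries beginning with "r":
Words under "r": runkabel, runkade, runkafentade, runkagal, runkakamor, runkalurun, runkanene, runkapadeven, runkaso, runkaven, runkavenbel
Count: 11

11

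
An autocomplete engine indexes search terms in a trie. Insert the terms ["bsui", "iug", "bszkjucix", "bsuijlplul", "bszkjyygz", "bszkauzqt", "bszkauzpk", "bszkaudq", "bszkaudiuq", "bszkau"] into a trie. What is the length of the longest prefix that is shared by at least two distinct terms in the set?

7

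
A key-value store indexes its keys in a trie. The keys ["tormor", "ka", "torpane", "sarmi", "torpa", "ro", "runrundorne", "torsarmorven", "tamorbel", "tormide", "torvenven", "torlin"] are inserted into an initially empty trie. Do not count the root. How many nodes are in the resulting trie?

57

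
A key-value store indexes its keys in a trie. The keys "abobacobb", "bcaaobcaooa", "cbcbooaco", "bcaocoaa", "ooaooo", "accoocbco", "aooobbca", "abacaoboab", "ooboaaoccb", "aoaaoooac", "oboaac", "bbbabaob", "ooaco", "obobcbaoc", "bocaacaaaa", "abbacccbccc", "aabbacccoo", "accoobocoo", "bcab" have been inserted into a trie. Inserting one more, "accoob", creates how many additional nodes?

0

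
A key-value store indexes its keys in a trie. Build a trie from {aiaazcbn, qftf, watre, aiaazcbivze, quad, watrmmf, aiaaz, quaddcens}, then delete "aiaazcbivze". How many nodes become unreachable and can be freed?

A node on "aiaazcbivze"'s path can go only if nothing else ends at it or branches off below it.
The suffix "ivze" (4 nodes) is used only by "aiaazcbivze"; the node for "aiaazcb" still has the child "n", so pruning stops there.
Nodes removed: 4

4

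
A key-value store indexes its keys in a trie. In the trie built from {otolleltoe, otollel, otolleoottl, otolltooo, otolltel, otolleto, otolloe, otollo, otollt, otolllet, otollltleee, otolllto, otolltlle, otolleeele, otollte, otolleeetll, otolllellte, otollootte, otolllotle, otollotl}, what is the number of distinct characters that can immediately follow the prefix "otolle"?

The children of the "otolle" node are the distinct next characters among strings starting with "otolle".
Characters that immediately follow "otolle" among the stored strings: {e, l, o, t}.
That node has 4 child edges.

4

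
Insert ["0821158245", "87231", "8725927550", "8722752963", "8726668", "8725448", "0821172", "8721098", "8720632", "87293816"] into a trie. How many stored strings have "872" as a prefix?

Traverse to the node for "872", then collect every word in that subtree.
Words under "872": 8720632, 8721098, 8722752963, 87231, 8725448, 8725927550, 8726668, 87293816
Count: 8

8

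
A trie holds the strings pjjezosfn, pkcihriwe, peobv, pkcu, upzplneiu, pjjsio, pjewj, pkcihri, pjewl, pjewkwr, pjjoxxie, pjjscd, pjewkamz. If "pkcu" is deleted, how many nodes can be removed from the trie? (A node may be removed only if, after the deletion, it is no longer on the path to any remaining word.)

1

A node on "pkcu"'s path can go only if nothing else ends at it or branches off below it.
The suffix "u" (1 node) is used only by "pkcu"; the node for "pkc" still has the child "i", so pruning stops there.
Nodes removed: 1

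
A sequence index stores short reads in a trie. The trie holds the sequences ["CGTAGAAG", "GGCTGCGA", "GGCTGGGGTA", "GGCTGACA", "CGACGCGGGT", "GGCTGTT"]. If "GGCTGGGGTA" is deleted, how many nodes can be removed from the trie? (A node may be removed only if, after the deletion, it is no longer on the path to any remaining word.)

Walk "GGCTGGGGTA" from the leaf back toward the root, removing each node that no remaining word uses.
The suffix "GGGTA" (5 nodes) is used only by "GGCTGGGGTA"; the node for "GGCTG" still has the child "C", so pruning stops there.
Nodes removed: 5

5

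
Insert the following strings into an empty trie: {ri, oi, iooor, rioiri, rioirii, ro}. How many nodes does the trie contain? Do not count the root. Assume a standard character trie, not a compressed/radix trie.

15

Trace insertions, counting only characters that open a new branch:
  "ri" → 2 new (r, i)
  "oi" → 2 new (o, i)
  "iooor" → 5 new (i, o, o, o, r)
  "rioiri" → prefix "ri" already present; 4 new (o, i, r, i)
  "rioirii" → prefix "rioiri" already present; 1 new (i)
  "ro" → prefix "r" already present; 1 new (o)
Total nodes = 2 + 2 + 5 + 4 + 1 + 1 = 15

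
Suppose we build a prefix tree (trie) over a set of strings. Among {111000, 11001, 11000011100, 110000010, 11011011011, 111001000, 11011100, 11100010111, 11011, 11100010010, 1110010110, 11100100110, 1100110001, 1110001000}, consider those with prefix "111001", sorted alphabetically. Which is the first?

DFS of the "111001" subtree visits, in order: "111001000", "11100100110", "1110010110"
Position 1: 111001000

111001000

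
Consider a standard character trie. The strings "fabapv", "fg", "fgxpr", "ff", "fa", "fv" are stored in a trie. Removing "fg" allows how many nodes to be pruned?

0

After clearing the end-marker at "fg", prune upward until reaching a node still needed by another word.
Every node on "fg" is still needed (e.g. by "fgxpr"), so nothing is freed.
Nodes removed: 0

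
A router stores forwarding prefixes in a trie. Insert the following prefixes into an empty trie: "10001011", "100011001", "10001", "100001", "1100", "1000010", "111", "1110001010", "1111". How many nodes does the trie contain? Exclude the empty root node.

27

Count nodes per top-level branch (shared prefixes stored once):
  '1'-branch (100001, 1000010, 10001, 10001011, 100011001, 1100, 111, 1110001010, 1111): 27 nodes
Sum: 27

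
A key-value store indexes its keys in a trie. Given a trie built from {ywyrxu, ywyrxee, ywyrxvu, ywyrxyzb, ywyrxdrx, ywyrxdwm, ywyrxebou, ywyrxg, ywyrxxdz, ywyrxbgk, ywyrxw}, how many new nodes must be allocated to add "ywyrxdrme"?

2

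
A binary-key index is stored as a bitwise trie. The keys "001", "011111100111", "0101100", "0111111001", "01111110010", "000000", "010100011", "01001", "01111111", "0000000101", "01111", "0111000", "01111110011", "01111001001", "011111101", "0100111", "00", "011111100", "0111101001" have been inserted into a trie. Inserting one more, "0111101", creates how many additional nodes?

"0111101" is already a full path in the trie; only an end-marker is added.
No new nodes are needed: 0.

0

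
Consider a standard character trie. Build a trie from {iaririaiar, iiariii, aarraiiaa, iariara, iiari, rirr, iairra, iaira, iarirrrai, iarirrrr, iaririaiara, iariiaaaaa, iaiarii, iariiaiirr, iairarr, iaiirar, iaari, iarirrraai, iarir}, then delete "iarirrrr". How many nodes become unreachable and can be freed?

1

Walk "iarirrrr" from the leaf back toward the root, removing each node that no remaining word uses.
The suffix "r" (1 node) is used only by "iarirrrr"; the node for "iarirrr" still has the child "a", so pruning stops there.
Nodes removed: 1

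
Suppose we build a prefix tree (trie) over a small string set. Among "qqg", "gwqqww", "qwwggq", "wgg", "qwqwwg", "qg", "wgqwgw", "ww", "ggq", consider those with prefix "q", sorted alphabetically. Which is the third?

Filter for "q…" and sort: "qg", "qqg", "qwqwwg", "qwwggq"
The 3rd is qwqwwg.

qwqwwg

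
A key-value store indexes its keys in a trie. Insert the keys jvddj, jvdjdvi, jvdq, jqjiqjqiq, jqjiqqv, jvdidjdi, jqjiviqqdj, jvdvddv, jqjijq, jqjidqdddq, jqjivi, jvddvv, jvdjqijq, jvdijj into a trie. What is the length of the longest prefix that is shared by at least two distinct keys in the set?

6

Equivalently: take the maximum, over all pairs, of their longest common prefix length.
"jqjivi" and "jqjiviqqdj" agree on "jqjivi" (6 characters) before diverging; nothing deeper is shared.
Longest shared-prefix length: 6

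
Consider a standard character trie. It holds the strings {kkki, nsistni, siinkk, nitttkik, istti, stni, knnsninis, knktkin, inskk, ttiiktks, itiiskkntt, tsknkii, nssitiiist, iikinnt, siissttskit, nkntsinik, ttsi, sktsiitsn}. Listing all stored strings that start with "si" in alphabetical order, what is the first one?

Words with prefix "si", in lexicographic order: "siinkk", "siissttskit"
The 1st is siinkk.

siinkk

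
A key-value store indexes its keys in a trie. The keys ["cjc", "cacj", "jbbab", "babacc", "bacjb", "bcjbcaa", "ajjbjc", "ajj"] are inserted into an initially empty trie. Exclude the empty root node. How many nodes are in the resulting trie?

32

Trace insertions, counting only characters that open a new branch:
  "cjc" → 3 new (c, j, c)
  "cacj" → prefix "c" already present; 3 new (a, c, j)
  "jbbab" → 5 new (j, b, b, a, b)
  "babacc" → 6 new (b, a, b, a, c, c)
  "bacjb" → prefix "ba" already present; 3 new (c, j, b)
  "bcjbcaa" → prefix "b" already present; 6 new (c, j, b, c, a, a)
  "ajjbjc" → 6 new (a, j, j, b, j, c)
  "ajj" → prefix "ajj" already present; 0 new (none)
Total nodes = 3 + 3 + 5 + 6 + 3 + 6 + 6 + 0 = 32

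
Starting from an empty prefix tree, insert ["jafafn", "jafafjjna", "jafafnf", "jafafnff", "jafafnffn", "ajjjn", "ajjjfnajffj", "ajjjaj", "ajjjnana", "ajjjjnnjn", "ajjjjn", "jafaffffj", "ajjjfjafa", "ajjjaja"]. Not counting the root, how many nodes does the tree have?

Count nodes per top-level branch (shared prefixes stored once):
  'a'-branch (ajjjaj, ajjjaja, ajjjfjafa, ajjjfnajffj, ajjjjn, ajjjjnnjn, ajjjn, ajjjnana): 27 nodes
  'j'-branch (jafaffffj, jafafjjna, jafafn, jafafnf, jafafnff, jafafnffn): 17 nodes
Sum: 44

44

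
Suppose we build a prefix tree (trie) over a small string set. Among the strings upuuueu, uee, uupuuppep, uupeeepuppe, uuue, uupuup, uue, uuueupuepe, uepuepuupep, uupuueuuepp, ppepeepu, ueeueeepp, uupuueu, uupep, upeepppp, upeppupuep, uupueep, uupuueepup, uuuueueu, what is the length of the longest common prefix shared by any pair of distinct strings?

7

Equivalently: take the maximum, over all pairs, of their longest common prefix length.
e.g. "uupuueu" and "uupuueuuepp" share the prefix "uupuueu" of length 7; no pair shares a longer one.
Longest shared-prefix length: 7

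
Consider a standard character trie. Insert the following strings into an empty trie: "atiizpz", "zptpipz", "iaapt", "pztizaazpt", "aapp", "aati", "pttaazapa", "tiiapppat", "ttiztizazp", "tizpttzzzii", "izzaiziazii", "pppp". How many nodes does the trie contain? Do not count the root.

Insert word by word; a character creates a node only if that edge doesn't already exist:
  "atiizpz" → 7 new (a, t, i, i, z, p, z)
  "zptpipz" → 7 new (z, p, t, p, i, p, z)
  "iaapt" → 5 new (i, a, a, p, t)
  "pztizaazpt" → 10 new (p, z, t, i, z, a, a, z, p, t)
  "aapp" → prefix "a" already present; 3 new (a, p, p)
  "aati" → prefix "aa" already present; 2 new (t, i)
  "pttaazapa" → prefix "p" already present; 8 new (t, t, a, a, z, a, p, a)
  "tiiapppat" → 9 new (t, i, i, a, p, p, p, a, t)
  "ttiztizazp" → prefix "t" already present; 9 new (t, i, z, t, i, z, a, z, p)
  "tizpttzzzii" → prefix "ti" already present; 9 new (z, p, t, t, z, z, z, i, i)
  "izzaiziazii" → prefix "i" already present; 10 new (z, z, a, i, z, i, a, z, i, i)
  "pppp" → prefix "p" already present; 3 new (p, p, p)
Total nodes = 7 + 7 + 5 + 10 + 3 + 2 + 8 + 9 + 9 + 9 + 10 + 3 = 82

82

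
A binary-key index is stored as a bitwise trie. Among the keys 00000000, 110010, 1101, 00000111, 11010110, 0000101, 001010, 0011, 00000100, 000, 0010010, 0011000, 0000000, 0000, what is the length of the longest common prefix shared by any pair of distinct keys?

Equivalently: take the maximum, over all pairs, of their longest common prefix length.
"0000000" and "00000000" agree on "0000000" (7 characters) before diverging; nothing deeper is shared.
Longest shared-prefix length: 7

7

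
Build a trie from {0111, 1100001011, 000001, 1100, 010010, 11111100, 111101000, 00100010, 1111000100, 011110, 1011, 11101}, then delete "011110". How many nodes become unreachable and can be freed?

After clearing the end-marker at "011110", prune upward until reaching a node still needed by another word.
The suffix "10" (2 nodes) is used only by "011110"; "0111" is itself a stored word, so pruning stops there.
Nodes removed: 2

2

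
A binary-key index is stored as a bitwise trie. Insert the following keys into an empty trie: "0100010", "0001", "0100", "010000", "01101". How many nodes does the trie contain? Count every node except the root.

14

For each word, the new-node count is its length minus the longest prefix already in the trie:
  "0100010" → 7 new (0, 1, 0, 0, 0, 1, 0)
  "0001" → prefix "0" already present; 3 new (0, 0, 1)
  "0100" → prefix "0100" already present; 0 new (none)
  "010000" → prefix "01000" already present; 1 new (0)
  "01101" → prefix "01" already present; 3 new (1, 0, 1)
Total nodes = 7 + 3 + 0 + 1 + 3 = 14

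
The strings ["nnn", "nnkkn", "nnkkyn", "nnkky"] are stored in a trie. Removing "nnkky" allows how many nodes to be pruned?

0

After clearing the end-marker at "nnkky", prune upward until reaching a node still needed by another word.
Every node on "nnkky" is still needed (e.g. by "nnkkyn"), so nothing is freed.
Nodes removed: 0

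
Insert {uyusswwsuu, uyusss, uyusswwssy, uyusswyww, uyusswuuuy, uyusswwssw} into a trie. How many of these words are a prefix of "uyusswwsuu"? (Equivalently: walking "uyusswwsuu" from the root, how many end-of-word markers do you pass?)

Walk "uyusswwsuu" from the root; an end-of-word marker is hit whenever a stored word is a prefix of "uyusswwsuu".
Prefixes of the query that are stored words: "uyusswwsuu"
Count: 1

1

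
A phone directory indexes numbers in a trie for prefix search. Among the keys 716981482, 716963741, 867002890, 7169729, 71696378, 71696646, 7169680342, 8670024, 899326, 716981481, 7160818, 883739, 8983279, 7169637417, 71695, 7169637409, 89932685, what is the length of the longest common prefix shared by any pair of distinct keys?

9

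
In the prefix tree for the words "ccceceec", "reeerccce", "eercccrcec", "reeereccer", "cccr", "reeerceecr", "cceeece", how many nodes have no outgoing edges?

7

Leaves are exactly the stored words that no other stored word extends.
Those words: "ccceceec", "cccr", "cceeece", "eercccrcec", "reeerccce", "reeerceecr", "reeereccer"
Leaf count: 7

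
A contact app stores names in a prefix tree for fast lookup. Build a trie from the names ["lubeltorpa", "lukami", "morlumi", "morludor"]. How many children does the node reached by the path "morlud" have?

The children of the "morlud" node are the distinct next characters among strings starting with "morlud".
Characters that immediately follow "morlud" among the stored strings: {o}.
That node has 1 child edge.

1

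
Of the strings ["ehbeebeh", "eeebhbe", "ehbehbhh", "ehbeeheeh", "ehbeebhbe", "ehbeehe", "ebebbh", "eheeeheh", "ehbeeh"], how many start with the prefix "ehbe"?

6

Filter for entries beginning with "ehbe":
Matches: "ehbeebeh", "ehbeebhbe", "ehbeeh", "ehbeehe", "ehbeeheeh", "ehbehbhh"
Count: 6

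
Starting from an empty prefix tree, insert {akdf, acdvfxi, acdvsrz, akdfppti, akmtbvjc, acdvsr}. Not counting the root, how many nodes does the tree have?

Count nodes per top-level branch (shared prefixes stored once):
  'a'-branch (acdvfxi, acdvsr, acdvsrz, akdf, akdfppti, akmtbvjc): 23 nodes
Sum: 23

23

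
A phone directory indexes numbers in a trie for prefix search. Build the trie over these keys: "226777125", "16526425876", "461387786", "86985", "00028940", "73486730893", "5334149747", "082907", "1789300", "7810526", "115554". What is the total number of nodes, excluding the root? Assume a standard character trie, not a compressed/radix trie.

85

Count nodes per top-level branch (shared prefixes stored once):
  '0'-branch (00028940, 082907): 13 nodes
  '1'-branch (115554, 16526425876, 1789300): 22 nodes
  '2'-branch (226777125): 9 nodes
  '4'-branch (461387786): 9 nodes
  '5'-branch (5334149747): 10 nodes
  '7'-branch (73486730893, 7810526): 17 nodes
  '8'-branch (86985): 5 nodes
Sum: 85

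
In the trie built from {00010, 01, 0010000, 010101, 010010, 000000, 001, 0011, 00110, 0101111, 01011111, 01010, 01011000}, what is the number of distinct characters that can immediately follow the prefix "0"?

2

Follow the path "0" to its node, then look at its outgoing edges.
Distinct next characters after "0": 0, 1.
That node has 2 child edges.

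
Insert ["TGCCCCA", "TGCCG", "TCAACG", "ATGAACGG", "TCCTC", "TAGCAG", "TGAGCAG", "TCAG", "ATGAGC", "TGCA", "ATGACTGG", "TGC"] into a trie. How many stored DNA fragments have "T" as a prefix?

9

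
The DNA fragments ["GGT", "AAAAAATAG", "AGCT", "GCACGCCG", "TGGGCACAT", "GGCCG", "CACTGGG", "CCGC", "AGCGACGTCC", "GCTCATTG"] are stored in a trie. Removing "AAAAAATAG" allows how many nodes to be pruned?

A node on "AAAAAATAG"'s path can go only if nothing else ends at it or branches off below it.
The suffix "AAAAATAG" (8 nodes) is used only by "AAAAAATAG"; the node for "A" still has the child "G", so pruning stops there.
Nodes removed: 8

8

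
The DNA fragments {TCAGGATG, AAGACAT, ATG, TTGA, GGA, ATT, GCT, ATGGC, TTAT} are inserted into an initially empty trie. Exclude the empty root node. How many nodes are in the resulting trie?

Trie structure (* marks end of a word):
(root)
├─ A
│  ├─ A
│  │  └─ G
│  │     └─ A
│  │        └─ C
│  │           └─ A
│  │              └─ T *
│  └─ T
│     ├─ G *
│     │  └─ G
│     │     └─ C *
│     └─ T *
├─ G
│  ├─ C
│  │  └─ T *
│  └─ G
│     └─ A *
└─ T
   ├─ C
   │  └─ A
   │     └─ G
   │        └─ G
   │           └─ A
   │              └─ T
   │                 └─ G *
   └─ T
      ├─ A
      │  └─ T *
      └─ G
         └─ A *
Counting every labelled node above: 30.

30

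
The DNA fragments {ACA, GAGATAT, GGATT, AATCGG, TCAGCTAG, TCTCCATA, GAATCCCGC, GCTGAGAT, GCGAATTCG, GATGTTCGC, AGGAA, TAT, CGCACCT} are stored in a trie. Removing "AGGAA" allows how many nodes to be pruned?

4

A node on "AGGAA"'s path can go only if nothing else ends at it or branches off below it.
The suffix "GGAA" (4 nodes) is used only by "AGGAA"; the node for "A" still has the child "C", so pruning stops there.
Nodes removed: 4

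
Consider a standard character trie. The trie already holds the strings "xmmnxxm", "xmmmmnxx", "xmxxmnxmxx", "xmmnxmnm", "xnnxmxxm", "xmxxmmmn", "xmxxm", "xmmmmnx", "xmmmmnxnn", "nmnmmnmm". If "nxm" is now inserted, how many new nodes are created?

The longest prefix of "nxm" already in the trie is "n" (length 1).
Each of the 2 remaining characters creates one node.

2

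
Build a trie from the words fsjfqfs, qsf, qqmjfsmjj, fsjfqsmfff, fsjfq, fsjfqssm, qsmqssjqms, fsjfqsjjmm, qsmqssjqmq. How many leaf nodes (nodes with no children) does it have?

A leaf is a node with no children — equivalently, the end of a word that is not a proper prefix of any other stored word.
Those words: "fsjfqfs", "fsjfqsjjmm", "fsjfqsmfff", "fsjfqssm", "qqmjfsmjj", "qsf", "qsmqssjqmq", "qsmqssjqms"
Leaf count: 8

8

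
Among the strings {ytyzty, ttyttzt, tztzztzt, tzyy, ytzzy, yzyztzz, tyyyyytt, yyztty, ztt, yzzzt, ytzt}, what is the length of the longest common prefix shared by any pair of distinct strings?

The deepest shared node is where two words last agree before diverging.
e.g. "ytzt" and "ytzzy" share the prefix "ytz" of length 3; no pair shares a longer one.
Longest shared-prefix length: 3

3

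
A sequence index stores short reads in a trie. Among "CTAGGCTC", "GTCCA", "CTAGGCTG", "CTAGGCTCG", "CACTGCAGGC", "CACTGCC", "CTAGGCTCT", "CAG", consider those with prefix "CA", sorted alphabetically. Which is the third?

CAG

Filter for "CA…" and sort: "CACTGCAGGC", "CACTGCC", "CAG"
Position 3: CAG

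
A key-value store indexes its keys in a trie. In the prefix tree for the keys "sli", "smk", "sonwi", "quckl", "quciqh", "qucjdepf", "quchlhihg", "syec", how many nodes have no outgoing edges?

8

Leaves are exactly the stored words that no other stored word extends.
Those words: "quchlhihg", "quciqh", "qucjdepf", "quckl", "sli", "smk", "sonwi", "syec"
Leaf count: 8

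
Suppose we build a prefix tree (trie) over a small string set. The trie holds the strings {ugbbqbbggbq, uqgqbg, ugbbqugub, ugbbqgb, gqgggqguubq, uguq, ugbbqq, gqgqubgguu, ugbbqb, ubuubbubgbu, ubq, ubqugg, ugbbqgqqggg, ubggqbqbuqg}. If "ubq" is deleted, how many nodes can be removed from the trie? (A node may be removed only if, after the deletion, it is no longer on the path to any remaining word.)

A node on "ubq"'s path can go only if nothing else ends at it or branches off below it.
Every node on "ubq" is still needed (e.g. by "ubqugg"), so nothing is freed.
Nodes removed: 0

0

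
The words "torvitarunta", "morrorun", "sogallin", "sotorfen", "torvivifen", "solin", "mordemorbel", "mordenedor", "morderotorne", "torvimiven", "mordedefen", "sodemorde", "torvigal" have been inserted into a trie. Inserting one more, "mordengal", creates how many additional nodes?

Walking "mordengal" from the root, the first 6 characters ("morden") follow existing edges; "g" is the first miss.
New nodes needed: |"mordengal"| − 6 = 9 − 6 = 3.

3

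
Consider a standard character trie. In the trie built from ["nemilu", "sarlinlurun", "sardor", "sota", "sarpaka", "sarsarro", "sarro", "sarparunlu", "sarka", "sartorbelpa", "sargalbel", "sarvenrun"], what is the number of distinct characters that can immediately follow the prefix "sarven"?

1

Follow the path "sarven" to its node, then look at its outgoing edges.
Characters that immediately follow "sarven" among the stored strings: {r}.
That node has 1 child edge.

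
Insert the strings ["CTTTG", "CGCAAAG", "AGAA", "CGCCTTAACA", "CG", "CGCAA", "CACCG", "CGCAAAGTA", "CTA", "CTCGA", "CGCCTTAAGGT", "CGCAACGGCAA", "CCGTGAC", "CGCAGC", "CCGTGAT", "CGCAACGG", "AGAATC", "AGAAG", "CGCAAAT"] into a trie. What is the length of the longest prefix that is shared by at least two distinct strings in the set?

8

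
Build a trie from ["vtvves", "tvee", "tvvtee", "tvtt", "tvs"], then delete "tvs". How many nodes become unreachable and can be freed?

1

Walk "tvs" from the leaf back toward the root, removing each node that no remaining word uses.
The suffix "s" (1 node) is used only by "tvs"; the node for "tv" still has the child "e", so pruning stops there.
Nodes removed: 1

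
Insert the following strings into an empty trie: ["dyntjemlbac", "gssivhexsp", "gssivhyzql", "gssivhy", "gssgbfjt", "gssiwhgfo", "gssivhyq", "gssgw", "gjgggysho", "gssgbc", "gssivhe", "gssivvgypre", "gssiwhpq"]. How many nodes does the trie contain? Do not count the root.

54

For each word, the new-node count is its length minus the longest prefix already in the trie:
  "dyntjemlbac" → 11 new (d, y, n, t, j, e, m, l, b, a, c)
  "gssivhexsp" → 10 new (g, s, s, i, v, h, e, x, s, p)
  "gssivhyzql" → prefix "gssivh" already present; 4 new (y, z, q, l)
  "gssivhy" → prefix "gssivhy" already present; 0 new (none)
  "gssgbfjt" → prefix "gss" already present; 5 new (g, b, f, j, t)
  "gssiwhgfo" → prefix "gssi" already present; 5 new (w, h, g, f, o)
  "gssivhyq" → prefix "gssivhy" already present; 1 new (q)
  "gssgw" → prefix "gssg" already present; 1 new (w)
  "gjgggysho" → prefix "g" already present; 8 new (j, g, g, g, y, s, h, o)
  "gssgbc" → prefix "gssgb" already present; 1 new (c)
  "gssivhe" → prefix "gssivhe" already present; 0 new (none)
  "gssivvgypre" → prefix "gssiv" already present; 6 new (v, g, y, p, r, e)
  "gssiwhpq" → prefix "gssiwh" already present; 2 new (p, q)
Total nodes = 11 + 10 + 4 + 0 + 5 + 5 + 1 + 1 + 8 + 1 + 0 + 6 + 2 = 54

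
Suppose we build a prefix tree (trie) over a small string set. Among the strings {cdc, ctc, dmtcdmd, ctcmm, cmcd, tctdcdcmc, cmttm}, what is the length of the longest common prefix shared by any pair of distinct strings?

The deepest shared node is where two words last agree before diverging.
"ctc" and "ctcmm" agree on "ctc" (3 characters) before diverging; nothing deeper is shared.
Longest shared-prefix length: 3

3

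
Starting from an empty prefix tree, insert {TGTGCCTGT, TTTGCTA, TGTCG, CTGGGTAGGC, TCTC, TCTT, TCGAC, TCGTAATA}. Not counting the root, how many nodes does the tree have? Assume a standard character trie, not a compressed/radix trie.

Count nodes per top-level branch (shared prefixes stored once):
  'C'-branch (CTGGGTAGGC): 10 nodes
  'T'-branch (TCGAC, TCGTAATA, TCTC, TCTT, TGTCG, TGTGCCTGT, TTTGCTA): 29 nodes
Sum: 39

39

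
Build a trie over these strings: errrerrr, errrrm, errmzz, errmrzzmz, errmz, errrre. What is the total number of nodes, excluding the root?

Trie structure (* marks end of a word):
(root)
└─ e
   └─ r
      └─ r
         ├─ m
         │  ├─ r
         │  │  └─ z
         │  │     └─ z
         │  │        └─ m
         │  │           └─ z *
         │  └─ z *
         │     └─ z *
         └─ r
            ├─ e
            │  └─ r
            │     └─ r
            │        └─ r *
            └─ r
               ├─ e *
               └─ m *
Counting every labelled node above: 19.

19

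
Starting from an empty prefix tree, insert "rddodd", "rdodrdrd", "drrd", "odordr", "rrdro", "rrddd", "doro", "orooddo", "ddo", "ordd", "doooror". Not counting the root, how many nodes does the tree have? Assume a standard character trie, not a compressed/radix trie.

46

Trace insertions, counting only characters that open a new branch:
  "rddodd" → 6 new (r, d, d, o, d, d)
  "rdodrdrd" → prefix "rd" already present; 6 new (o, d, r, d, r, d)
  "drrd" → 4 new (d, r, r, d)
  "odordr" → 6 new (o, d, o, r, d, r)
  "rrdro" → prefix "r" already present; 4 new (r, d, r, o)
  "rrddd" → prefix "rrd" already present; 2 new (d, d)
  "doro" → prefix "d" already present; 3 new (o, r, o)
  "orooddo" → prefix "o" already present; 6 new (r, o, o, d, d, o)
  "ddo" → prefix "d" already present; 2 new (d, o)
  "ordd" → prefix "or" already present; 2 new (d, d)
  "doooror" → prefix "do" already present; 5 new (o, o, r, o, r)
Total nodes = 6 + 6 + 4 + 6 + 4 + 2 + 3 + 6 + 2 + 2 + 5 = 46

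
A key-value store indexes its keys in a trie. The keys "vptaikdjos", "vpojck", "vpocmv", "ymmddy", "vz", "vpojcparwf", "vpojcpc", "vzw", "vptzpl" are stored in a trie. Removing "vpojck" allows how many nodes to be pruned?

1

Walk "vpojck" from the leaf back toward the root, removing each node that no remaining word uses.
The suffix "k" (1 node) is used only by "vpojck"; the node for "vpojc" still has the child "p", so pruning stops there.
Nodes removed: 1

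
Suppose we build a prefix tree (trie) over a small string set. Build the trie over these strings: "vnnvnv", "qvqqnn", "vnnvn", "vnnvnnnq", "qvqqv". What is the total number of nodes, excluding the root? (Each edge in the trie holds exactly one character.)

16

Count nodes per top-level branch (shared prefixes stored once):
  'q'-branch (qvqqnn, qvqqv): 7 nodes
  'v'-branch (vnnvn, vnnvnnnq, vnnvnv): 9 nodes
Sum: 16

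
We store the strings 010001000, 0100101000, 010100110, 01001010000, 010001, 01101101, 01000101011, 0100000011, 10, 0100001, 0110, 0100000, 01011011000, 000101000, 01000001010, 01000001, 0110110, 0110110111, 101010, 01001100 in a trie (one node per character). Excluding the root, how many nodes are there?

68

Insert word by word; a character creates a node only if that edge doesn't already exist:
  "010001000" → 9 new (0, 1, 0, 0, 0, 1, 0, 0, 0)
  "0100101000" → prefix "0100" already present; 6 new (1, 0, 1, 0, 0, 0)
  "010100110" → prefix "010" already present; 6 new (1, 0, 0, 1, 1, 0)
  "01001010000" → prefix "0100101000" already present; 1 new (0)
  "010001" → prefix "010001" already present; 0 new (none)
  "01101101" → prefix "01" already present; 6 new (1, 0, 1, 1, 0, 1)
  "01000101011" → prefix "0100010" already present; 4 new (1, 0, 1, 1)
  "0100000011" → prefix "01000" already present; 5 new (0, 0, 0, 1, 1)
  "10" → 2 new (1, 0)
  "0100001" → prefix "010000" already present; 1 new (1)
  "0110" → prefix "0110" already present; 0 new (none)
  "0100000" → prefix "0100000" already present; 0 new (none)
  "01011011000" → prefix "0101" already present; 7 new (1, 0, 1, 1, 0, 0, 0)
  "000101000" → prefix "0" already present; 8 new (0, 0, 1, 0, 1, 0, 0, 0)
  "01000001010" → prefix "0100000" already present; 4 new (1, 0, 1, 0)
  "01000001" → prefix "01000001" already present; 0 new (none)
  "0110110" → prefix "0110110" already present; 0 new (none)
  "0110110111" → prefix "01101101" already present; 2 new (1, 1)
  "101010" → prefix "10" already present; 4 new (1, 0, 1, 0)
  "01001100" → prefix "01001" already present; 3 new (1, 0, 0)
Total nodes = 9 + 6 + 6 + 1 + 0 + 6 + 4 + 5 + 2 + 1 + 0 + 0 + 7 + 8 + 4 + 0 + 0 + 2 + 4 + 3 = 68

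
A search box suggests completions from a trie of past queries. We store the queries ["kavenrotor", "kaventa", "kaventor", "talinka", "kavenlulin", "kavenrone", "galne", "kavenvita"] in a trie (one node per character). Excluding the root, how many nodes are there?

37

Trie structure (* marks end of a word):
(root)
├─ g
│  └─ a
│     └─ l
│        └─ n
│           └─ e *
├─ k
│  └─ a
│     └─ v
│        └─ e
│           └─ n
│              ├─ l
│              │  └─ u
│              │     └─ l
│              │        └─ i
│              │           └─ n *
│              ├─ r
│              │  └─ o
│              │     ├─ n
│              │     │  └─ e *
│              │     └─ t
│              │        └─ o
│              │           └─ r *
│              ├─ t
│              │  ├─ a *
│              │  └─ o
│              │     └─ r *
│              └─ v
│                 └─ i
│                    └─ t
│                       └─ a *
└─ t
   └─ a
      └─ l
         └─ i
            └─ n
               └─ k
                  └─ a *
Counting every labelled node above: 37.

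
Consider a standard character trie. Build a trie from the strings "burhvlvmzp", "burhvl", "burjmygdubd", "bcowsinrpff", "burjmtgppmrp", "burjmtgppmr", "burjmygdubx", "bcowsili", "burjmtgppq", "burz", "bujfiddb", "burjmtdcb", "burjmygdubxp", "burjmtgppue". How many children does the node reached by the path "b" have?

2

Follow the path "b" to its node, then look at its outgoing edges.
Distinct next characters after "b": c, u.
That node has 2 child edges.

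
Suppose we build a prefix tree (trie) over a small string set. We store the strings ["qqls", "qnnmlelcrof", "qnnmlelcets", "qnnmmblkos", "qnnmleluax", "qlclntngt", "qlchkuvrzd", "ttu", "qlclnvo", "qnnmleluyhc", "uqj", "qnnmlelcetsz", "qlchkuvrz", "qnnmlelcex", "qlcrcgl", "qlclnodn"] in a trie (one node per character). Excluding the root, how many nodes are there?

Trace insertions, counting only characters that open a new branch:
  "qqls" → 4 new (q, q, l, s)
  "qnnmlelcrof" → prefix "q" already present; 10 new (n, n, m, l, e, l, c, r, o, f)
  "qnnmlelcets" → prefix "qnnmlelc" already present; 3 new (e, t, s)
  "qnnmmblkos" → prefix "qnnm" already present; 6 new (m, b, l, k, o, s)
  "qnnmleluax" → prefix "qnnmlel" already present; 3 new (u, a, x)
  "qlclntngt" → prefix "q" already present; 8 new (l, c, l, n, t, n, g, t)
  "qlchkuvrzd" → prefix "qlc" already present; 7 new (h, k, u, v, r, z, d)
  "ttu" → 3 new (t, t, u)
  "qlclnvo" → prefix "qlcln" already present; 2 new (v, o)
  "qnnmleluyhc" → prefix "qnnmlelu" already present; 3 new (y, h, c)
  "uqj" → 3 new (u, q, j)
  "qnnmlelcetsz" → prefix "qnnmlelcets" already present; 1 new (z)
  "qlchkuvrz" → prefix "qlchkuvrz" already present; 0 new (none)
  "qnnmlelcex" → prefix "qnnmlelce" already present; 1 new (x)
  "qlcrcgl" → prefix "qlc" already present; 4 new (r, c, g, l)
  "qlclnodn" → prefix "qlcln" already present; 3 new (o, d, n)
Total nodes = 4 + 10 + 3 + 6 + 3 + 8 + 7 + 3 + 2 + 3 + 3 + 1 + 0 + 1 + 4 + 3 = 61

61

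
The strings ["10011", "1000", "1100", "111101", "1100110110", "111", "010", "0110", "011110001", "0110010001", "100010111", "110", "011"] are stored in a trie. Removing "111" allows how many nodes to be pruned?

After clearing the end-marker at "111", prune upward until reaching a node still needed by another word.
Every node on "111" is still needed (e.g. by "111101"), so nothing is freed.
Nodes removed: 0

0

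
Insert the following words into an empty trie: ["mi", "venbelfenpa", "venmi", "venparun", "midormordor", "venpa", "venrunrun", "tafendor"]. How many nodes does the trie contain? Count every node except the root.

Count nodes per top-level branch (shared prefixes stored once):
  'm'-branch (mi, midormordor): 11 nodes
  't'-branch (tafendor): 8 nodes
  'v'-branch (venbelfenpa, venmi, venpa, venparun, venrunrun): 24 nodes
Sum: 43

43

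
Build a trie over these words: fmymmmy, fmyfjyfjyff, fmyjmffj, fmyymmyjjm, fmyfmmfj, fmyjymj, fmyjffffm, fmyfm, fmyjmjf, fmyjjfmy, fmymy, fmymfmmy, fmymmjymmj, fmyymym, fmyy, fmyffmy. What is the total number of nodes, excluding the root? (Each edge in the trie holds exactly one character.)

60

Insert word by word; a character creates a node only if that edge doesn't already exist:
  "fmymmmy" → 7 new (f, m, y, m, m, m, y)
  "fmyfjyfjyff" → prefix "fmy" already present; 8 new (f, j, y, f, j, y, f, f)
  "fmyjmffj" → prefix "fmy" already present; 5 new (j, m, f, f, j)
  "fmyymmyjjm" → prefix "fmy" already present; 7 new (y, m, m, y, j, j, m)
  "fmyfmmfj" → prefix "fmyf" already present; 4 new (m, m, f, j)
  "fmyjymj" → prefix "fmyj" already present; 3 new (y, m, j)
  "fmyjffffm" → prefix "fmyj" already present; 5 new (f, f, f, f, m)
  "fmyfm" → prefix "fmyfm" already present; 0 new (none)
  "fmyjmjf" → prefix "fmyjm" already present; 2 new (j, f)
  "fmyjjfmy" → prefix "fmyj" already present; 4 new (j, f, m, y)
  "fmymy" → prefix "fmym" already present; 1 new (y)
  "fmymfmmy" → prefix "fmym" already present; 4 new (f, m, m, y)
  "fmymmjymmj" → prefix "fmymm" already present; 5 new (j, y, m, m, j)
  "fmyymym" → prefix "fmyym" already present; 2 new (y, m)
  "fmyy" → prefix "fmyy" already present; 0 new (none)
  "fmyffmy" → prefix "fmyf" already present; 3 new (f, m, y)
Total nodes = 7 + 8 + 5 + 7 + 4 + 3 + 5 + 0 + 2 + 4 + 1 + 4 + 5 + 2 + 0 + 3 = 60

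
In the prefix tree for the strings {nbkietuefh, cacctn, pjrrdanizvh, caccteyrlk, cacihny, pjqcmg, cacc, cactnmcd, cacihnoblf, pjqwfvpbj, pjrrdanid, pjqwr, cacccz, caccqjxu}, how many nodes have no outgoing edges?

A leaf is a node with no children — equivalently, the end of a word that is not a proper prefix of any other stored word.
Those words: "cacccz", "caccqjxu", "caccteyrlk", "cacctn", "cacihnoblf", "cacihny", "cactnmcd", "nbkietuefh", "pjqcmg", "pjqwfvpbj", "pjqwr", "pjrrdanid", "pjrrdanizvh"
Leaf count: 13

13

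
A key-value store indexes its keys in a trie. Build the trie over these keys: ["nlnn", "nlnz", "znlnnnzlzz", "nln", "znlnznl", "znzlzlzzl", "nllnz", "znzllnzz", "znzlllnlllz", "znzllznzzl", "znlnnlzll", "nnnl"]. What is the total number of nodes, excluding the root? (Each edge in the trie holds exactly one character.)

For each word, the new-node count is its length minus the longest prefix already in the trie:
  "nlnn" → 4 new (n, l, n, n)
  "nlnz" → prefix "nln" already present; 1 new (z)
  "znlnnnzlzz" → 10 new (z, n, l, n, n, n, z, l, z, z)
  "nln" → prefix "nln" already present; 0 new (none)
  "znlnznl" → prefix "znln" already present; 3 new (z, n, l)
  "znzlzlzzl" → prefix "zn" already present; 7 new (z, l, z, l, z, z, l)
  "nllnz" → prefix "nl" already present; 3 new (l, n, z)
  "znzllnzz" → prefix "znzl" already present; 4 new (l, n, z, z)
  "znzlllnlllz" → prefix "znzll" already present; 6 new (l, n, l, l, l, z)
  "znzllznzzl" → prefix "znzll" already present; 5 new (z, n, z, z, l)
  "znlnnlzll" → prefix "znlnn" already present; 4 new (l, z, l, l)
  "nnnl" → prefix "n" already present; 3 new (n, n, l)
Total nodes = 4 + 1 + 10 + 0 + 3 + 7 + 3 + 4 + 6 + 5 + 4 + 3 = 50

50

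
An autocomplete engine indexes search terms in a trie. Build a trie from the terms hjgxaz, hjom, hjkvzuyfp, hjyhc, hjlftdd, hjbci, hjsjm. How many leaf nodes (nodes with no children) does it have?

Leaves are exactly the stored words that no other stored word extends.
Those words: "hjbci", "hjgxaz", "hjkvzuyfp", "hjlftdd", "hjom", "hjsjm", "hjyhc"
Leaf count: 7

7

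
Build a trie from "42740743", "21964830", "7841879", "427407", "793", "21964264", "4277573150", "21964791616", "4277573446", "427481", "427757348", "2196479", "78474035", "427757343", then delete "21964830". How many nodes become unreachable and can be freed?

A node on "21964830"'s path can go only if nothing else ends at it or branches off below it.
The suffix "830" (3 nodes) is used only by "21964830"; the node for "21964" still has the child "2", so pruning stops there.
Nodes removed: 3

3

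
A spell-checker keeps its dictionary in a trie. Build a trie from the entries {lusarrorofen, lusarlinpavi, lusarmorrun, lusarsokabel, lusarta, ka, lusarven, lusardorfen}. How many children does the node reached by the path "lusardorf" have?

Follow the path "lusardorf" to its node, then look at its outgoing edges.
Distinct next characters after "lusardorf": e.
That node has 1 child edge.

1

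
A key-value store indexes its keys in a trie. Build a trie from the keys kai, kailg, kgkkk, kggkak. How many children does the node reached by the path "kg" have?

2

Follow the path "kg" to its node, then look at its outgoing edges.
Characters that immediately follow "kg" among the stored strings: {g, k}.
That node has 2 child edges.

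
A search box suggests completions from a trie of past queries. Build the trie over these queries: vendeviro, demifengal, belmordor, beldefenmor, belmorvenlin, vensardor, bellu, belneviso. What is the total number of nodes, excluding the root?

56

Trace insertions, counting only characters that open a new branch:
  "vendeviro" → 9 new (v, e, n, d, e, v, i, r, o)
  "demifengal" → 10 new (d, e, m, i, f, e, n, g, a, l)
  "belmordor" → 9 new (b, e, l, m, o, r, d, o, r)
  "beldefenmor" → prefix "bel" already present; 8 new (d, e, f, e, n, m, o, r)
  "belmorvenlin" → prefix "belmor" already present; 6 new (v, e, n, l, i, n)
  "vensardor" → prefix "ven" already present; 6 new (s, a, r, d, o, r)
  "bellu" → prefix "bel" already present; 2 new (l, u)
  "belneviso" → prefix "bel" already present; 6 new (n, e, v, i, s, o)
Total nodes = 9 + 10 + 9 + 8 + 6 + 6 + 2 + 6 = 56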